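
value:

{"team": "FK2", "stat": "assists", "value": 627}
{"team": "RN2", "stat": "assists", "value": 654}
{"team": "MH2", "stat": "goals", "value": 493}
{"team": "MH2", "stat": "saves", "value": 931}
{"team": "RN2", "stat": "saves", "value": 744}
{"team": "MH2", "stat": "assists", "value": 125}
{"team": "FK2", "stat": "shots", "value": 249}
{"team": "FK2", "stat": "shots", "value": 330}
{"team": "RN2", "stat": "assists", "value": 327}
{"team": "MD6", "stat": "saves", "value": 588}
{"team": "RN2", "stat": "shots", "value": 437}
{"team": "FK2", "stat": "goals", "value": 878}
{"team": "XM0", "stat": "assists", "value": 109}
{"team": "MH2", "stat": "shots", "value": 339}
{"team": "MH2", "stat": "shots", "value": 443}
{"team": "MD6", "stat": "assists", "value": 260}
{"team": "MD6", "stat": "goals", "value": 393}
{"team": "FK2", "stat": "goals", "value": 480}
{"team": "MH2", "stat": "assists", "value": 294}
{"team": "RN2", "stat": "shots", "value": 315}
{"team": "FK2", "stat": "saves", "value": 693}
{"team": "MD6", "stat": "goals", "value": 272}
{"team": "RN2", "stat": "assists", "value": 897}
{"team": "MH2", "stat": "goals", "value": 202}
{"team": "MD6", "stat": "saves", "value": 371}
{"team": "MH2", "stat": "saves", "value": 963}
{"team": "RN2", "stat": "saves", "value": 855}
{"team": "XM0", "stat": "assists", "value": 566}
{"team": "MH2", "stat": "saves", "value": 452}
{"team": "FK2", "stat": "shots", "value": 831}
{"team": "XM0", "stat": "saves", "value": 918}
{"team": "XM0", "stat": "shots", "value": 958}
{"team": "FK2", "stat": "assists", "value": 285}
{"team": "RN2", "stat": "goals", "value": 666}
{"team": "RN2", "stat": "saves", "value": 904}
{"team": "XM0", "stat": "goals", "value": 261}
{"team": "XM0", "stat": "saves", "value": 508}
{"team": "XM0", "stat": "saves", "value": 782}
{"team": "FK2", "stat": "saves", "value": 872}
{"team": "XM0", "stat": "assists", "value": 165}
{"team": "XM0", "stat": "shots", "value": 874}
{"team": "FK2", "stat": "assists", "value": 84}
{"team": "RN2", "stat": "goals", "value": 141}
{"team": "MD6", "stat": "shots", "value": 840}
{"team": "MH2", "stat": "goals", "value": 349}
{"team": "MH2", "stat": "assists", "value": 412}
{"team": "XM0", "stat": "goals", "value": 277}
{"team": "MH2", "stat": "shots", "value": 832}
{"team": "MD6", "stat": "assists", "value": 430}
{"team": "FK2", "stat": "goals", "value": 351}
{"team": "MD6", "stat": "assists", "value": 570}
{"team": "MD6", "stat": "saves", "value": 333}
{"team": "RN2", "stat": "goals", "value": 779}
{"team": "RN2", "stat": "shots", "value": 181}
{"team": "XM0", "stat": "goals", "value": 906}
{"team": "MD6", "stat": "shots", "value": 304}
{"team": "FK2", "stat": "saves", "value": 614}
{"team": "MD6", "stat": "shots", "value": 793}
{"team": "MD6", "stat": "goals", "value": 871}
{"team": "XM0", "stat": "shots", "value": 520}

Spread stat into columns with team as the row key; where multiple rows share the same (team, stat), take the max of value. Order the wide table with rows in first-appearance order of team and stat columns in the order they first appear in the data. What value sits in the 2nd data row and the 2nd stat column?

779

With rows in first-appearance order of team, row 2 is team=RN2. stat columns in first-appearance order: assists, goals, saves, shots; column 2 is goals.
Long rows with team=RN2, stat=goals: max(666, 141, 779) = 779.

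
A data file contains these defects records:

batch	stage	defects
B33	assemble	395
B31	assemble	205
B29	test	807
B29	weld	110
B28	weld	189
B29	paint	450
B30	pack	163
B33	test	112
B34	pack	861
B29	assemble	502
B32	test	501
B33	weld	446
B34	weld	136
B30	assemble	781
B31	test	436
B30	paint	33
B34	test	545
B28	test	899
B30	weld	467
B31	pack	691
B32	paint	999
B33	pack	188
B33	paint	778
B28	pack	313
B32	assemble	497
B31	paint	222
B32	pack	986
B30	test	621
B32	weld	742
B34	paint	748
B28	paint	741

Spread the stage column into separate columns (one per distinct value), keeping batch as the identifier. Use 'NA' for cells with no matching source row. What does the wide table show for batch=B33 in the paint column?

The long row with batch=B33, stage=paint has defects=778.

778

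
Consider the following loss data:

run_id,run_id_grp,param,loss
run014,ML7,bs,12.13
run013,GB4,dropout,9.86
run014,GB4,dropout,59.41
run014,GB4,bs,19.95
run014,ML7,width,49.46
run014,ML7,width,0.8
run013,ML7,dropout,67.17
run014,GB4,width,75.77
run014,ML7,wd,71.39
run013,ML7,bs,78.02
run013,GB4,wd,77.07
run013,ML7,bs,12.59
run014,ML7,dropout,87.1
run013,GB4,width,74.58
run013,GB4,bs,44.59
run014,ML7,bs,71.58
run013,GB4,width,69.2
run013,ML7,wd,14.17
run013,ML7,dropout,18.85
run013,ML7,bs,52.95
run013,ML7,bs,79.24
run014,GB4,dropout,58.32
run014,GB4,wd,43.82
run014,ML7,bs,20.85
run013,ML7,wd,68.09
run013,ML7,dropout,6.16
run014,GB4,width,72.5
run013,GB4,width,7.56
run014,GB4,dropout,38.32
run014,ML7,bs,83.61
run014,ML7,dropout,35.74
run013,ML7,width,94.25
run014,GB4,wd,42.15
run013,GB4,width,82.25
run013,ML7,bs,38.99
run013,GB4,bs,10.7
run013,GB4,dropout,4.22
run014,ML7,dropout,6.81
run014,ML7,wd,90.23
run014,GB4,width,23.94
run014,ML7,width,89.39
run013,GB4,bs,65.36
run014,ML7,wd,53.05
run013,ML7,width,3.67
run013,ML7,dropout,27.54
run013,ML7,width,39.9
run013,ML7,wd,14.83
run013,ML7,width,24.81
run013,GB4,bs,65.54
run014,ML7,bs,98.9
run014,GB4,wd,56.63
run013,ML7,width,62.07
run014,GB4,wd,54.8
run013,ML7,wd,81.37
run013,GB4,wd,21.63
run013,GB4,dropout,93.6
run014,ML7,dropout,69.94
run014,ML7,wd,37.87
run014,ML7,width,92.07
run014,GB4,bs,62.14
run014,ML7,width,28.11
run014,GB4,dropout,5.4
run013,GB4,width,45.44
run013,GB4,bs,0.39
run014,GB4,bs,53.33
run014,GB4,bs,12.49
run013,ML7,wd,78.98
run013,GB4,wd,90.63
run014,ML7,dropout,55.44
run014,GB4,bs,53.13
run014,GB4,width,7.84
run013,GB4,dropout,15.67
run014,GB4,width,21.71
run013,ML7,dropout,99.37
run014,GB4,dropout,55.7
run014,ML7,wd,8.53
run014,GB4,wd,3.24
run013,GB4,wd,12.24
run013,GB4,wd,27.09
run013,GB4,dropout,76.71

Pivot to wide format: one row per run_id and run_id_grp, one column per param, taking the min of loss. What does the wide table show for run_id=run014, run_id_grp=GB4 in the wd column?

Rows with run_id=run014, run_id_grp=GB4 and param=wd: loss values are 43.82, 42.15, 56.63, 54.8, 3.24.
min(43.82, 42.15, 56.63, 54.8, 3.24) = 3.24.

3.24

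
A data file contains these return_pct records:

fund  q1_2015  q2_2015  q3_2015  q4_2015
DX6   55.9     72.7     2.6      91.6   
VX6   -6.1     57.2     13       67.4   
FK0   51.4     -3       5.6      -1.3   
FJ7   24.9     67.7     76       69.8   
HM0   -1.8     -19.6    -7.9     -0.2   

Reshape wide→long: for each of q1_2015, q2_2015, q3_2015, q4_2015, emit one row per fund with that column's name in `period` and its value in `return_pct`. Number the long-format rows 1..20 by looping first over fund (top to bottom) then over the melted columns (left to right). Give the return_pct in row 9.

51.4

20 rows total (5 × 4). Row 9: index ⌊(9-1)/4⌋ = 2 into fund → FK0; (9-1) mod 4 = 0 into the melted columns → q1_2015.
So row 9 is (FK0, q1_2015, 51.4); return_pct = 51.4.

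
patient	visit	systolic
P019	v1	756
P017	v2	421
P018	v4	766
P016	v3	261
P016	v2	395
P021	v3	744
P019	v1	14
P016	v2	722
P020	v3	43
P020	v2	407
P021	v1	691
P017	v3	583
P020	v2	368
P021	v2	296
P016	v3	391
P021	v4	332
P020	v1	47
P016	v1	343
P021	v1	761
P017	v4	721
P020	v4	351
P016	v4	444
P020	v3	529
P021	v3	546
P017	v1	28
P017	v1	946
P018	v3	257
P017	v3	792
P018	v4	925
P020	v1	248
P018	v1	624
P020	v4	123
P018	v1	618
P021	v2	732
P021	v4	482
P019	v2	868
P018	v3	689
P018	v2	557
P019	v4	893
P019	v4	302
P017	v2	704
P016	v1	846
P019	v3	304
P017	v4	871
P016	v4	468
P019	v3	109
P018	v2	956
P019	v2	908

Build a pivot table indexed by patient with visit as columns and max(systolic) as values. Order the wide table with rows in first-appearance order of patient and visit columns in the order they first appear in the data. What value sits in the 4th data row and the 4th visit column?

391

With rows in first-appearance order of patient, row 4 is patient=P016. visit columns in first-appearance order: v1, v2, v4, v3; column 4 is v3.
Long rows with patient=P016, visit=v3: max(261, 391) = 391.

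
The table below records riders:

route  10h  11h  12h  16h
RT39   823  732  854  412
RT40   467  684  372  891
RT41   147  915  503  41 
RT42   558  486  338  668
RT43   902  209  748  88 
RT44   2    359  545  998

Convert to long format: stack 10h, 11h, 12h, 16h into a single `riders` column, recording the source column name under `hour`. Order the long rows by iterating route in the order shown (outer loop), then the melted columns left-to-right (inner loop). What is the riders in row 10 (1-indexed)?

915

24 rows total (6 × 4). Row 10: index ⌊(10-1)/4⌋ = 2 into route → RT41; (10-1) mod 4 = 1 into the melted columns → 11h.
So row 10 is (RT41, 11h, 915); riders = 915.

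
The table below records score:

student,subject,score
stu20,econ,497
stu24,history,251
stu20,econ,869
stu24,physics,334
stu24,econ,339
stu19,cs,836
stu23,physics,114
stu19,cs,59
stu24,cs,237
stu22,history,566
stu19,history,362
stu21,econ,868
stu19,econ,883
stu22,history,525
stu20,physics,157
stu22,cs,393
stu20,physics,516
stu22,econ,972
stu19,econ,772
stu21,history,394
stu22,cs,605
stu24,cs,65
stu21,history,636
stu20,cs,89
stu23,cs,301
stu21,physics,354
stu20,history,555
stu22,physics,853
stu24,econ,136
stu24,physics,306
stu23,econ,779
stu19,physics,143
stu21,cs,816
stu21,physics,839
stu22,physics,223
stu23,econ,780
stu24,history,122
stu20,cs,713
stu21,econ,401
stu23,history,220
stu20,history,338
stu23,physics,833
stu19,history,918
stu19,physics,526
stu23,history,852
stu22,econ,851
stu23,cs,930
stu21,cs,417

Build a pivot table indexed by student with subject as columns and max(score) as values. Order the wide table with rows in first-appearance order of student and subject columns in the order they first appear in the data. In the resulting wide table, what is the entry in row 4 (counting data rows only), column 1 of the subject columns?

780

With rows in first-appearance order of student, row 4 is student=stu23. subject columns in first-appearance order: econ, history, physics, cs; column 1 is econ.
Long rows with student=stu23, subject=econ: max(779, 780) = 780.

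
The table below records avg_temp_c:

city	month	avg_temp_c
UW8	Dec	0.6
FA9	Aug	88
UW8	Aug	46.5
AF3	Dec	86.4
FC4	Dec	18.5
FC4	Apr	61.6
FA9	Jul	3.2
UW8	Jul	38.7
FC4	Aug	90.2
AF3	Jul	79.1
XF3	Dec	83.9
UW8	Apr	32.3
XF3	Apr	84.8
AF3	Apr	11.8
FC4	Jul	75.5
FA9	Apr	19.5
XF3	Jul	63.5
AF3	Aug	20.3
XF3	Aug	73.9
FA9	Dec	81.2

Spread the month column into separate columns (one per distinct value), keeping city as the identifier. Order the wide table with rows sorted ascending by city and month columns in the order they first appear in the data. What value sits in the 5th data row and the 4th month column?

63.5

With rows sorted ascending by city, row 5 is city=XF3. month columns in first-appearance order: Dec, Aug, Apr, Jul; column 4 is Jul.
Long rows with city=XF3, month=Jul: avg_temp_c = 63.5.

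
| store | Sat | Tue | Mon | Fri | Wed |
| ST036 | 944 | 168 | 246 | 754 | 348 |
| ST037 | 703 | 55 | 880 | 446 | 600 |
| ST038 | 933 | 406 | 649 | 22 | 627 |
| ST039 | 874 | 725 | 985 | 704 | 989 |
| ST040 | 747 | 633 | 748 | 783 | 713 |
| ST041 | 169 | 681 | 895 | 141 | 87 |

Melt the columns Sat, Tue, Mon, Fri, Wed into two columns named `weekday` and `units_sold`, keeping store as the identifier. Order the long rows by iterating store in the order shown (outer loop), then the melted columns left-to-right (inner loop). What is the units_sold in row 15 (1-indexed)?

627

30 rows total (6 × 5). Row 15: index ⌊(15-1)/5⌋ = 2 into store → ST038; (15-1) mod 5 = 4 into the melted columns → Wed.
So row 15 is (ST038, Wed, 627); units_sold = 627.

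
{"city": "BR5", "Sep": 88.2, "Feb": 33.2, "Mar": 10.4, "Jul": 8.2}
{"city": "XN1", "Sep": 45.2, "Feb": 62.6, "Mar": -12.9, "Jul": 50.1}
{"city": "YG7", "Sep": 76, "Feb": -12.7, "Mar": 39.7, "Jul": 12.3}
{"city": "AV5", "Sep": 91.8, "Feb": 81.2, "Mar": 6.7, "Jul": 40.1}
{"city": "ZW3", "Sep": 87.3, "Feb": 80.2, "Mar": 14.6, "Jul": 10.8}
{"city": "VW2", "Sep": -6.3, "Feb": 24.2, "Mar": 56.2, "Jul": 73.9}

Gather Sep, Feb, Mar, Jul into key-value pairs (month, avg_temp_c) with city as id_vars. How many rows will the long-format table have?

6 city values × 4 melted columns = 24 rows.

24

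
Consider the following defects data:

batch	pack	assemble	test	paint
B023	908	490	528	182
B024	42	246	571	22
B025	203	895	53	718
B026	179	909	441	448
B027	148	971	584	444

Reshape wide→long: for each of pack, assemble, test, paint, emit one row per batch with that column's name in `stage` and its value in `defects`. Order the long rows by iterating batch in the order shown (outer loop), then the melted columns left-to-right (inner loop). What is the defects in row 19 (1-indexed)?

20 rows total (5 × 4). Row 19: index ⌊(19-1)/4⌋ = 4 into batch → B027; (19-1) mod 4 = 2 into the melted columns → test.
So row 19 is (B027, test, 584); defects = 584.

584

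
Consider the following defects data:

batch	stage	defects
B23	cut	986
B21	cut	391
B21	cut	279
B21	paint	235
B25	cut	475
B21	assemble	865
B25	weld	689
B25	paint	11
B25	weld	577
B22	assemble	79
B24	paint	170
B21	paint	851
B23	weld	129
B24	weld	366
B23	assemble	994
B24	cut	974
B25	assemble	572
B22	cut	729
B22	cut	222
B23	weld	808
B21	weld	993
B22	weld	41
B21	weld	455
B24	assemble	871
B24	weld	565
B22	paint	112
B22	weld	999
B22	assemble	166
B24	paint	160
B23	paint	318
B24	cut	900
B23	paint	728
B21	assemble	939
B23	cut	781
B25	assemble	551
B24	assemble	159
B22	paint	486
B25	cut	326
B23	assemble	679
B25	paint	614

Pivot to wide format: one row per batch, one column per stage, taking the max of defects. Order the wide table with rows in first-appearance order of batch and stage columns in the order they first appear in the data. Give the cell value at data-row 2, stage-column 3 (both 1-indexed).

939

With rows in first-appearance order of batch, row 2 is batch=B21. stage columns in first-appearance order: cut, paint, assemble, weld; column 3 is assemble.
Long rows with batch=B21, stage=assemble: max(865, 939) = 939.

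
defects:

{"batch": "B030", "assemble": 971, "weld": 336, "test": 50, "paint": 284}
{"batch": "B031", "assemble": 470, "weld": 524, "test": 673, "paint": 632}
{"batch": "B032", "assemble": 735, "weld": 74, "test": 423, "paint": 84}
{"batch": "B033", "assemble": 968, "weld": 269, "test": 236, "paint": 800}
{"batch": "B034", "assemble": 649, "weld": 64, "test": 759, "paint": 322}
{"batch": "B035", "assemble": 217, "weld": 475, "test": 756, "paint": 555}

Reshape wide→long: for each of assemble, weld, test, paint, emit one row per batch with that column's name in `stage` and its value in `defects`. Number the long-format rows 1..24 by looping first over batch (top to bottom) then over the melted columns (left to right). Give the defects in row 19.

24 rows total (6 × 4). Row 19: index ⌊(19-1)/4⌋ = 4 into batch → B034; (19-1) mod 4 = 2 into the melted columns → test.
So row 19 is (B034, test, 759); defects = 759.

759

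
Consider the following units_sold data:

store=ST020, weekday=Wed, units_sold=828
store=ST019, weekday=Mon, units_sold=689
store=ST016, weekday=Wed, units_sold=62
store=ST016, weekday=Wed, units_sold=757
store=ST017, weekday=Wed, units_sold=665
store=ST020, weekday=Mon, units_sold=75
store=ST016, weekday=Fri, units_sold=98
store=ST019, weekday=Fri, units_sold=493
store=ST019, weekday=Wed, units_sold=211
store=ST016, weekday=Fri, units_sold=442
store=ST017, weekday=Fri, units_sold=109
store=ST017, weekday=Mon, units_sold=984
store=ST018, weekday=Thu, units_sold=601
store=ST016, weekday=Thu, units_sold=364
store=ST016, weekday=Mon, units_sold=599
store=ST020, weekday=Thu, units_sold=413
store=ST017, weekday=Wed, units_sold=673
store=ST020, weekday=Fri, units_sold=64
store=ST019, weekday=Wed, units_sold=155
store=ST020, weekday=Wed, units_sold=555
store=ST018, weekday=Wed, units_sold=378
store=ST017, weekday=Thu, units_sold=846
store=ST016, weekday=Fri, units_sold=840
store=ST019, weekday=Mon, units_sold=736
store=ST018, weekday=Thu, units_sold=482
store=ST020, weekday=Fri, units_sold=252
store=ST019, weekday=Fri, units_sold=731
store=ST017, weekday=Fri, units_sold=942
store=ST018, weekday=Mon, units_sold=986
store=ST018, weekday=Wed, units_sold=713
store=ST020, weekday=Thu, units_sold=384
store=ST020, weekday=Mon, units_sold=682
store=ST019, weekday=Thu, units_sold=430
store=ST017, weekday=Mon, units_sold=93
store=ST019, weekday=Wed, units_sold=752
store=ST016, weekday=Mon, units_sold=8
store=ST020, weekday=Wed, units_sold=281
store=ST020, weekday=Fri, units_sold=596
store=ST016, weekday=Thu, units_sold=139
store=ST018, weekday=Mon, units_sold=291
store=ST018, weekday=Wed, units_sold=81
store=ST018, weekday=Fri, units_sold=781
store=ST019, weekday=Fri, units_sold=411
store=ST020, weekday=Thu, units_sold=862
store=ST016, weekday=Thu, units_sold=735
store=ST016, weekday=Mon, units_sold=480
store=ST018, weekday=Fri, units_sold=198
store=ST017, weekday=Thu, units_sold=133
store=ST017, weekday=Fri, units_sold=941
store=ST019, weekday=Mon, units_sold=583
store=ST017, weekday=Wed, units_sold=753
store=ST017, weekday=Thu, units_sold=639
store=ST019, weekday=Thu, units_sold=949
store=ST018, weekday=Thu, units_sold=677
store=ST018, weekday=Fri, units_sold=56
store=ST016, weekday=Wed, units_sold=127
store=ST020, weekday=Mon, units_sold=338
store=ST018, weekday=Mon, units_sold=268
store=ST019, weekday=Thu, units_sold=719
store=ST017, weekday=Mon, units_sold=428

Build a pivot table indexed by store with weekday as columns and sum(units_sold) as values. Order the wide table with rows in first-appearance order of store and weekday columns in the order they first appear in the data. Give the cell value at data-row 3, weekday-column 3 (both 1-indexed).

With rows in first-appearance order of store, row 3 is store=ST016. weekday columns in first-appearance order: Wed, Mon, Fri, Thu; column 3 is Fri.
Long rows with store=ST016, weekday=Fri: 98 + 442 + 840 = 1380.

1380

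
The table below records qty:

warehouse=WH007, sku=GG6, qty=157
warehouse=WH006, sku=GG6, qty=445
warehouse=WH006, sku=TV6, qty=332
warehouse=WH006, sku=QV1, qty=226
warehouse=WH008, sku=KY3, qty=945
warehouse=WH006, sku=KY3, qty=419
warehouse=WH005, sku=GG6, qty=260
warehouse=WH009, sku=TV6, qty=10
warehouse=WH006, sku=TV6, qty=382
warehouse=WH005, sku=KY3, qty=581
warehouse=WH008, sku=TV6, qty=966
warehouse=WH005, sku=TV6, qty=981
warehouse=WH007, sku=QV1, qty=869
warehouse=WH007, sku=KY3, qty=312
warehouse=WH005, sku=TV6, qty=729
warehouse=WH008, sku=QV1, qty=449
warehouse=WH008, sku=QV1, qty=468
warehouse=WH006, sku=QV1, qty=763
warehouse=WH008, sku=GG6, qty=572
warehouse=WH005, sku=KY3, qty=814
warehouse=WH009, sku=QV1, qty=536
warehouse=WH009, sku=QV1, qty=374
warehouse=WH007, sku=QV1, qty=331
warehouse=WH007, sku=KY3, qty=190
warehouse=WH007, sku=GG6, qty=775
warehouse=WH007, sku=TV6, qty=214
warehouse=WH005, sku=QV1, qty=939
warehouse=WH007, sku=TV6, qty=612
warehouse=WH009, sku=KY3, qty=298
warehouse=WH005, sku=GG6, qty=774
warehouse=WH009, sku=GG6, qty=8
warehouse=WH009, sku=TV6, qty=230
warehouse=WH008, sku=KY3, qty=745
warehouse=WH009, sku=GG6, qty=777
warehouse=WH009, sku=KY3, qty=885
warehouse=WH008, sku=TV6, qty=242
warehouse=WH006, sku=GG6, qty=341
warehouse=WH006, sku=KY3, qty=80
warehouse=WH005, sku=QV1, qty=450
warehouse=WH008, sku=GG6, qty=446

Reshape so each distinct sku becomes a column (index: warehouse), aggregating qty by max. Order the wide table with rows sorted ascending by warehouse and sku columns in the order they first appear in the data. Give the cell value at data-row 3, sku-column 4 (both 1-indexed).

With rows sorted ascending by warehouse, row 3 is warehouse=WH007. sku columns in first-appearance order: GG6, TV6, QV1, KY3; column 4 is KY3.
Long rows with warehouse=WH007, sku=KY3: max(312, 190) = 312.

312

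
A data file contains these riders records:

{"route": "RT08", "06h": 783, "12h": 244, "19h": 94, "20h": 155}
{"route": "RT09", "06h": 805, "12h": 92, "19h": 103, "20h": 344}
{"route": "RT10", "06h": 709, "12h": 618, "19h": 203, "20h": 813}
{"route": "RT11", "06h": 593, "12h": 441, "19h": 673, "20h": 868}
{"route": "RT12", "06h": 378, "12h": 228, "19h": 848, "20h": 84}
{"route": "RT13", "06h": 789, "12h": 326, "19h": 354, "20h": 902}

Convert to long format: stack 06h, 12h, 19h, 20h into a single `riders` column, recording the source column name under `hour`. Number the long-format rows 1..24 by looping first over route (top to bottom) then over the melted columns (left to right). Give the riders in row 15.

24 rows total (6 × 4). Row 15: index ⌊(15-1)/4⌋ = 3 into route → RT11; (15-1) mod 4 = 2 into the melted columns → 19h.
So row 15 is (RT11, 19h, 673); riders = 673.

673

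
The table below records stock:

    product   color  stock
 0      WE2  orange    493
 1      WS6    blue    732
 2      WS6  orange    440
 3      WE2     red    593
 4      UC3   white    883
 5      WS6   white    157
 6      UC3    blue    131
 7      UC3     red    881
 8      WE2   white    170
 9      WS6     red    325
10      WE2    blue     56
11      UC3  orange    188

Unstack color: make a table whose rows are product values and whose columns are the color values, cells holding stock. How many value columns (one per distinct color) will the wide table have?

4

4 distinct color values: red, white, orange, blue.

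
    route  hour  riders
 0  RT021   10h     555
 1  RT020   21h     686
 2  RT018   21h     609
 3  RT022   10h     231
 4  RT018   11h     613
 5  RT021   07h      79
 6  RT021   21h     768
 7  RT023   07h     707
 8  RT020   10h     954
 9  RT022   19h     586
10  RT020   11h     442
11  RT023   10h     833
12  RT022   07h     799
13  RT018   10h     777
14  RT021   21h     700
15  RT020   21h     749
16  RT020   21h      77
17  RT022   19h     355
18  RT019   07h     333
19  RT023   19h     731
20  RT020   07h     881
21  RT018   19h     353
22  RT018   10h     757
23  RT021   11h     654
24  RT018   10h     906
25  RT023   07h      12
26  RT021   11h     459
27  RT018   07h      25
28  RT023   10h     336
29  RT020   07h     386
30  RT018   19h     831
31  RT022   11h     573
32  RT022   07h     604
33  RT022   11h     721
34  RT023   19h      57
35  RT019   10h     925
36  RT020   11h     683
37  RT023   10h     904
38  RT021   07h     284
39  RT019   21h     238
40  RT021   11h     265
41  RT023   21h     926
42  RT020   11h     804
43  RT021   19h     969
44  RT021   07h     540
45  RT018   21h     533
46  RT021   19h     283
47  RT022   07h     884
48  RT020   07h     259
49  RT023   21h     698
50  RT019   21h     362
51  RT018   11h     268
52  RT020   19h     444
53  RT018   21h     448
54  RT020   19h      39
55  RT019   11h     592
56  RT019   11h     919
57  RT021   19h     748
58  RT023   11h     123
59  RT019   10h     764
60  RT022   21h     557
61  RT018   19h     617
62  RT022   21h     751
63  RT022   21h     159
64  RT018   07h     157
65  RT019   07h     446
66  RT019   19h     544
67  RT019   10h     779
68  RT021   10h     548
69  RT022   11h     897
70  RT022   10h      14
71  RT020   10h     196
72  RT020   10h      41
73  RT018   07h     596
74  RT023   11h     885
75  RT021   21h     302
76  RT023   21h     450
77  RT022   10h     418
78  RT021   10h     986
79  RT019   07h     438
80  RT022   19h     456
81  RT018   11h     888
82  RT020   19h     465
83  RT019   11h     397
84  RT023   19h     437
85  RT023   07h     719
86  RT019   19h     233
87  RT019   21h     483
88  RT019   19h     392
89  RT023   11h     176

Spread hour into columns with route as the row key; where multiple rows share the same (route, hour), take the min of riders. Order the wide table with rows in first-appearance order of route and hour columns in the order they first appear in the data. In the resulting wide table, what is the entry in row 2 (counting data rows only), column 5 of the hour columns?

With rows in first-appearance order of route, row 2 is route=RT020. hour columns in first-appearance order: 10h, 21h, 11h, 07h, 19h; column 5 is 19h.
Long rows with route=RT020, hour=19h: min(444, 39, 465) = 39.

39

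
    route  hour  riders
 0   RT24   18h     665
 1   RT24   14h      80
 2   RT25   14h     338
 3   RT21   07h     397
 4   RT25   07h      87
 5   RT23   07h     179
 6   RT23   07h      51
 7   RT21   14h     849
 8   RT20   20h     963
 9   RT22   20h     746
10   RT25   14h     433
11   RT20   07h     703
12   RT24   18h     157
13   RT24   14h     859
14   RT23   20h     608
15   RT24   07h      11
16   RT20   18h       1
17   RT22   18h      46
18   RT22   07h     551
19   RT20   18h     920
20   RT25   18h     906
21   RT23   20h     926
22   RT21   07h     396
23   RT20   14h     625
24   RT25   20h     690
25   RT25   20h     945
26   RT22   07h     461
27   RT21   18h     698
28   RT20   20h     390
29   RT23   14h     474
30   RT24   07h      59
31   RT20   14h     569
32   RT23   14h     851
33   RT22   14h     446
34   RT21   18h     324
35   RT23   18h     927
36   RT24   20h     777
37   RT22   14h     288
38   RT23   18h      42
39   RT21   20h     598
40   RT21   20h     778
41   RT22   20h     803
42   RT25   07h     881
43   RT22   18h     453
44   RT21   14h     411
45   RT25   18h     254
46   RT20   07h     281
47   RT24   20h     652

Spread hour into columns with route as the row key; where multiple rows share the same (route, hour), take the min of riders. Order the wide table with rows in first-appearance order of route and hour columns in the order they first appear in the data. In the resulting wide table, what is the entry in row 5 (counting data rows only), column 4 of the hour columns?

390

With rows in first-appearance order of route, row 5 is route=RT20. hour columns in first-appearance order: 18h, 14h, 07h, 20h; column 4 is 20h.
Long rows with route=RT20, hour=20h: min(963, 390) = 390.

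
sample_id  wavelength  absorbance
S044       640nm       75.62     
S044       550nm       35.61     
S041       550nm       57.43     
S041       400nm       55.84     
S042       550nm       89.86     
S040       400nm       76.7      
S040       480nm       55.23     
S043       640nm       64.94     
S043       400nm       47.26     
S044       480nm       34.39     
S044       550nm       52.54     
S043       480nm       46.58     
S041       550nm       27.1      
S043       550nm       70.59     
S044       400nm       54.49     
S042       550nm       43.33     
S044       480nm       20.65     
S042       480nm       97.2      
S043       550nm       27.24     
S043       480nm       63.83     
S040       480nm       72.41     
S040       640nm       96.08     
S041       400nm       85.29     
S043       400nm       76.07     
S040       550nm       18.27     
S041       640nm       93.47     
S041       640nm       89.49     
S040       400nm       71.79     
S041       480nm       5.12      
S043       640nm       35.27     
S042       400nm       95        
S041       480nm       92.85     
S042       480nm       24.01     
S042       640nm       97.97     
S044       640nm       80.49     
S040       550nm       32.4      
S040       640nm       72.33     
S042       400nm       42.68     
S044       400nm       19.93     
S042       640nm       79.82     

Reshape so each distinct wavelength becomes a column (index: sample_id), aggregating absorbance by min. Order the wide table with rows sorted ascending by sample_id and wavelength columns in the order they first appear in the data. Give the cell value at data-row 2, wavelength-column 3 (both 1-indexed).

With rows sorted ascending by sample_id, row 2 is sample_id=S041. wavelength columns in first-appearance order: 640nm, 550nm, 400nm, 480nm; column 3 is 400nm.
Long rows with sample_id=S041, wavelength=400nm: min(55.84, 85.29) = 55.84.

55.84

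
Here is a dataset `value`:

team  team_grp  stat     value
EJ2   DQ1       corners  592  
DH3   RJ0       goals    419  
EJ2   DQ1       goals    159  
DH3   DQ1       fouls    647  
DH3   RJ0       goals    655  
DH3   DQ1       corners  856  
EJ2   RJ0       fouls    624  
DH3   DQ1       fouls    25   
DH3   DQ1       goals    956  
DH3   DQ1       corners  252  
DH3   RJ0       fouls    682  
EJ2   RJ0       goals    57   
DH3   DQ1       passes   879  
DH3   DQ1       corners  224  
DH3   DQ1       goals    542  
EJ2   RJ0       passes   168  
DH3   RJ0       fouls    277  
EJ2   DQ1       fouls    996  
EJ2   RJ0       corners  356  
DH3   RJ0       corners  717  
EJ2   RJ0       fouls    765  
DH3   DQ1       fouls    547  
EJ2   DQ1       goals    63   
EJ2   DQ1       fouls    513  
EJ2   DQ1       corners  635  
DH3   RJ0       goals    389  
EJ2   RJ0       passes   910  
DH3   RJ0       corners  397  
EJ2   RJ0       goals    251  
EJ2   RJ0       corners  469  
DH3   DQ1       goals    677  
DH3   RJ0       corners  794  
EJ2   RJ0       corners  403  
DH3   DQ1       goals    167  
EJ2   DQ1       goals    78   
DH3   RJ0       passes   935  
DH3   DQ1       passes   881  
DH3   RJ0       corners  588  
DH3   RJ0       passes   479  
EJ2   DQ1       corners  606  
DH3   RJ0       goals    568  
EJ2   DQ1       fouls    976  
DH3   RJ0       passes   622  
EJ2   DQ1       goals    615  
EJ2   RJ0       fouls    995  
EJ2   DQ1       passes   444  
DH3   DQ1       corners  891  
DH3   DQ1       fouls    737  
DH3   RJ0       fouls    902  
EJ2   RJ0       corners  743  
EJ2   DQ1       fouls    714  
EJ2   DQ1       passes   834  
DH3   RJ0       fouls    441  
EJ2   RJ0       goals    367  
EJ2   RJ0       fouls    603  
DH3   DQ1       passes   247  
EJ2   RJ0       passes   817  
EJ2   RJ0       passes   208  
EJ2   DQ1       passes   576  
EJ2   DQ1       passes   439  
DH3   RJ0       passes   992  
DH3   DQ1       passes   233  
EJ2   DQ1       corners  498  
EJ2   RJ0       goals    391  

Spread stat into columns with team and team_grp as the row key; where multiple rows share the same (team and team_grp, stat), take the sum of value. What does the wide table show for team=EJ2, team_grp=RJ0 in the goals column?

1066

Rows with team=EJ2, team_grp=RJ0 and stat=goals: value values are 57, 251, 367, 391.
57 + 251 + 367 + 391 = 1066.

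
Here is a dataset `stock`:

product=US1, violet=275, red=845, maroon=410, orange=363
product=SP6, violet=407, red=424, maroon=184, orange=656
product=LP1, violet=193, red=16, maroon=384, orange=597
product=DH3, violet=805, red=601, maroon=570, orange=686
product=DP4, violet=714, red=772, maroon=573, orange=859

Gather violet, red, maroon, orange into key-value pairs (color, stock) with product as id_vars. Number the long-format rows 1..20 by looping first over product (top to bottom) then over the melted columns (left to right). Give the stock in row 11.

20 rows total (5 × 4). Row 11: index ⌊(11-1)/4⌋ = 2 into product → LP1; (11-1) mod 4 = 2 into the melted columns → maroon.
So row 11 is (LP1, maroon, 384); stock = 384.

384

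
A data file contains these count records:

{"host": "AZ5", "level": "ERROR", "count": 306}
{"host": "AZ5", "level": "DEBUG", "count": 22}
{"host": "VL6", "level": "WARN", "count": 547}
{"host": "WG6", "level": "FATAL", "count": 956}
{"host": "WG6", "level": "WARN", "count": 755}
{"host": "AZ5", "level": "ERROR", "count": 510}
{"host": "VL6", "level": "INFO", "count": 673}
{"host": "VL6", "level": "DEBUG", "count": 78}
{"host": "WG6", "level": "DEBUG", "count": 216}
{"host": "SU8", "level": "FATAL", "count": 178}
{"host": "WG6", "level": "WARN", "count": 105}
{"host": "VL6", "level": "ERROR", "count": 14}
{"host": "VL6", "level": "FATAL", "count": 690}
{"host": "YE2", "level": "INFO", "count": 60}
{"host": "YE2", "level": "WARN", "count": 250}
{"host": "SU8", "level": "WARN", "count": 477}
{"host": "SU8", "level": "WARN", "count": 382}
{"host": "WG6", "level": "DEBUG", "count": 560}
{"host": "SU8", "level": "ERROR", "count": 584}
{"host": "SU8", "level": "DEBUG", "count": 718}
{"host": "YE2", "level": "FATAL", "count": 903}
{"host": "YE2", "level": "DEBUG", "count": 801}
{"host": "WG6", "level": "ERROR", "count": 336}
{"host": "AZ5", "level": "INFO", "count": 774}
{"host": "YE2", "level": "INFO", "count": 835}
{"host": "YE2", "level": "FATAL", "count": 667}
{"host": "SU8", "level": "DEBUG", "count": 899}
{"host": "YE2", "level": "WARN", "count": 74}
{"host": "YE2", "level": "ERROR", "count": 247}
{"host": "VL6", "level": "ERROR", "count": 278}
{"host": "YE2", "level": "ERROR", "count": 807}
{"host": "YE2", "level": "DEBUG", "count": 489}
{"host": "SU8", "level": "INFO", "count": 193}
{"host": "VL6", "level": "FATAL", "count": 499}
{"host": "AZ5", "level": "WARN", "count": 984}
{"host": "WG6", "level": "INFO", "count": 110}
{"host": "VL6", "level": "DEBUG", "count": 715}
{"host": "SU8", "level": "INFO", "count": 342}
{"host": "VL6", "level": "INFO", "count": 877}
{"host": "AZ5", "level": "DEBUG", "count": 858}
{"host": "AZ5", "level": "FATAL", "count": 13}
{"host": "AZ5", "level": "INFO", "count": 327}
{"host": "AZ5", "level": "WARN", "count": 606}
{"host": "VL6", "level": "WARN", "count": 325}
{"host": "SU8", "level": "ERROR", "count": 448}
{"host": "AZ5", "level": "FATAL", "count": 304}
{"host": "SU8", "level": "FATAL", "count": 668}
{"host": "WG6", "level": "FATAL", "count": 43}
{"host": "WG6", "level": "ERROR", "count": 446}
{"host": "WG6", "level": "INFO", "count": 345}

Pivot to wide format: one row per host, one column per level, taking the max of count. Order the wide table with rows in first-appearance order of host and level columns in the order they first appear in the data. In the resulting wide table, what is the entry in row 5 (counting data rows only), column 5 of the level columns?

835

With rows in first-appearance order of host, row 5 is host=YE2. level columns in first-appearance order: ERROR, DEBUG, WARN, FATAL, INFO; column 5 is INFO.
Long rows with host=YE2, level=INFO: max(60, 835) = 835.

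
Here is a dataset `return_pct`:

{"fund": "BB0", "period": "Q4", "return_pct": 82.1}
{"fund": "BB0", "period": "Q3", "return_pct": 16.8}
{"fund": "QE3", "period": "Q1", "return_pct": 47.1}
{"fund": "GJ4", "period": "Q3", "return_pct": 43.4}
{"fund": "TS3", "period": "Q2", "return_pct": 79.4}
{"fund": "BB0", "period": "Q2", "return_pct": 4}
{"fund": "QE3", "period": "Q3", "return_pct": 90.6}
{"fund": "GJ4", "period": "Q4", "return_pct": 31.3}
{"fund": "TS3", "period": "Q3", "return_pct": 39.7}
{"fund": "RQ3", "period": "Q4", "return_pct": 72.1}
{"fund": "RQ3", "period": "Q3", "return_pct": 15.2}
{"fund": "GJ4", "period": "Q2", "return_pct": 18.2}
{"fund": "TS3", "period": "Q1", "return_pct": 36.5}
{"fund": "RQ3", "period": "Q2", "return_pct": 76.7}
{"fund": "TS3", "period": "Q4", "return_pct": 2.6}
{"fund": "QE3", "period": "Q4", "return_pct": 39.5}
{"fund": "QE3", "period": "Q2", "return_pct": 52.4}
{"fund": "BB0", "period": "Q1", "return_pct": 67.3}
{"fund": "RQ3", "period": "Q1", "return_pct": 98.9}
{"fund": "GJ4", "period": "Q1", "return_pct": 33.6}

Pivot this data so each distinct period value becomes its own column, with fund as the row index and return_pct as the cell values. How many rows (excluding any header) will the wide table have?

5

5 distinct fund values → 5 rows.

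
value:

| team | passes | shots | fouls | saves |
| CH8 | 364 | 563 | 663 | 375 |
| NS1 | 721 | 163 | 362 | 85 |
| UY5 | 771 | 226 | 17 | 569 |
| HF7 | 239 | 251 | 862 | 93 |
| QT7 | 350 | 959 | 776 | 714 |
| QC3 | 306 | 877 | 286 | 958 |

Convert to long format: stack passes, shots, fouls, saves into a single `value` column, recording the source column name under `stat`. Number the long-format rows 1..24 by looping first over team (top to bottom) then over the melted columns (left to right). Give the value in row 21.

24 rows total (6 × 4). Row 21: index ⌊(21-1)/4⌋ = 5 into team → QC3; (21-1) mod 4 = 0 into the melted columns → passes.
So row 21 is (QC3, passes, 306); value = 306.

306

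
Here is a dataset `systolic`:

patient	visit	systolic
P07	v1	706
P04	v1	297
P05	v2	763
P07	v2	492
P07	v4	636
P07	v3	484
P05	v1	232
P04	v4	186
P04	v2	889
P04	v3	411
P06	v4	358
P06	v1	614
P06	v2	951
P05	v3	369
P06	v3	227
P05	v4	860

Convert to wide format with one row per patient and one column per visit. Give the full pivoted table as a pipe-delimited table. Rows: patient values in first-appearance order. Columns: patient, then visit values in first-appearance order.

| patient | v1 | v2 | v4 | v3 |
| P07 | 706 | 492 | 636 | 484 |
| P04 | 297 | 889 | 186 | 411 |
| P05 | 232 | 763 | 860 | 369 |
| P06 | 614 | 951 | 358 | 227 |

Columns: patient plus the 4 distinct visit values (v1, v2, v4, v3).
For example, row P07 column v1 takes systolic=706 from the long row (P07, v1).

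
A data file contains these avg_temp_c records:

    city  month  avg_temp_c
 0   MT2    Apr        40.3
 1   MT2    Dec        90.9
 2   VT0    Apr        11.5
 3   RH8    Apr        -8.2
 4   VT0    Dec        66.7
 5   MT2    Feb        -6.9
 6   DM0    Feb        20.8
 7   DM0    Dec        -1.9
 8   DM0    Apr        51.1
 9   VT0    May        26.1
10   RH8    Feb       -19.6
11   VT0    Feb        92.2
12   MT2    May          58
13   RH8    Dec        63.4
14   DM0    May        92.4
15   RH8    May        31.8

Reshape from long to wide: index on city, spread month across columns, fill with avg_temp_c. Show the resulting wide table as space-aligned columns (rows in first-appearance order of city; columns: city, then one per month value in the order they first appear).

city  Apr   Dec   Feb    May 
MT2   40.3  90.9  -6.9   58  
VT0   11.5  66.7  92.2   26.1
RH8   -8.2  63.4  -19.6  31.8
DM0   51.1  -1.9  20.8   92.4

Columns: city plus the 4 distinct month values (Apr, Dec, Feb, May).
For example, row MT2 column Apr takes avg_temp_c=40.3 from the long row (MT2, Apr).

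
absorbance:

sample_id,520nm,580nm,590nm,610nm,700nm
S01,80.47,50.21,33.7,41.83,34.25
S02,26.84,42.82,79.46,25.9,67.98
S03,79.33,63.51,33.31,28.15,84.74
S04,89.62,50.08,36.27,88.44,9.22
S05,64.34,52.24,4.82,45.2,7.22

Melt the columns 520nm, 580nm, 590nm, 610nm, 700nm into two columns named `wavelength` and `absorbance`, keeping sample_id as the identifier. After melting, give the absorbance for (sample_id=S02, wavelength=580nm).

Unpivoting turns each (sample_id, wide-column) pair into one long row.
The wide cell at row S02, column 580nm holds 42.82, so the long row (S02, 580nm) has absorbance=42.82.

42.82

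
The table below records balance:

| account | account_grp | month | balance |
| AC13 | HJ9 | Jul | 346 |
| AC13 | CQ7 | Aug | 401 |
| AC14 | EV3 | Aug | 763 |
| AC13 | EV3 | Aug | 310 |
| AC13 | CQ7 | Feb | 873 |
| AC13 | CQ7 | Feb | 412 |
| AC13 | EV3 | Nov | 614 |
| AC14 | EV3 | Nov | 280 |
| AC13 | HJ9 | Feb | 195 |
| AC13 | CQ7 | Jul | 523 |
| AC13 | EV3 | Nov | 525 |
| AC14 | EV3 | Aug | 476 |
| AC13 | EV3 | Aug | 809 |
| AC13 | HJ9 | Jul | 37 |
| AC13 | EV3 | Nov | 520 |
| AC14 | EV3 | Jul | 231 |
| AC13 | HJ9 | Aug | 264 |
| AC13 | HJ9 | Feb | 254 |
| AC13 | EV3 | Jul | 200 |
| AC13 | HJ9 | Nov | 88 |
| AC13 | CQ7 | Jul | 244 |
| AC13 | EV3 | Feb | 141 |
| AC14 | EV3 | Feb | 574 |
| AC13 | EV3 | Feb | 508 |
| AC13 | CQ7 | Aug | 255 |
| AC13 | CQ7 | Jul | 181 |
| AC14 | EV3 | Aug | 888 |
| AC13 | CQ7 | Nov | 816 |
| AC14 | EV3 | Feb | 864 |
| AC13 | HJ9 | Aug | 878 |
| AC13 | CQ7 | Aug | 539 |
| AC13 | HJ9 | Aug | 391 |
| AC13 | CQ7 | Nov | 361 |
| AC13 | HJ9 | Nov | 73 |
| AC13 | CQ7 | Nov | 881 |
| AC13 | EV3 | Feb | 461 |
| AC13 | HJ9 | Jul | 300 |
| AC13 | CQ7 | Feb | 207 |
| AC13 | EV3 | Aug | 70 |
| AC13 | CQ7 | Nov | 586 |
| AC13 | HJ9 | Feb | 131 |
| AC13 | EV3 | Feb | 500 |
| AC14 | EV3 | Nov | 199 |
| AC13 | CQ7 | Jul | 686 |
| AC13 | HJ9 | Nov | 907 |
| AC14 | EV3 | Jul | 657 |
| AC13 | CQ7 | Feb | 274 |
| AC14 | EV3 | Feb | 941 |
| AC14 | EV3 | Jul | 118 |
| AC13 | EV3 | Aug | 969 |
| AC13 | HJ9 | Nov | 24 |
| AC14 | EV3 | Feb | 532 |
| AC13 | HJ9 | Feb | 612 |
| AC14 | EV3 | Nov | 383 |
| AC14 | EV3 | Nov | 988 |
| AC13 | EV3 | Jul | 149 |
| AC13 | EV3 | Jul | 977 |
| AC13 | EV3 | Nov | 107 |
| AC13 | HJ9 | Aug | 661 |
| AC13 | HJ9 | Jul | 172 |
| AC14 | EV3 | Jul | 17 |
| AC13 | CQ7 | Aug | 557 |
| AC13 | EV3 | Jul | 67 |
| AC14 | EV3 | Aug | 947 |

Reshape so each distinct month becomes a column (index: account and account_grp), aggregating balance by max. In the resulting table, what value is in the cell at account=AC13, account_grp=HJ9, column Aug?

Rows with account=AC13, account_grp=HJ9 and month=Aug: balance values are 264, 878, 391, 661.
max(264, 878, 391, 661) = 878.

878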